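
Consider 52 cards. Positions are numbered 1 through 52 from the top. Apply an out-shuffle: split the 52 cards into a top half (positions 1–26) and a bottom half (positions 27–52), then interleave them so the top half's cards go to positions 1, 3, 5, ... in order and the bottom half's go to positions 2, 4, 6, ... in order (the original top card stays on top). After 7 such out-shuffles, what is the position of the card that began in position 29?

Track the card's position through each out-shuffle:
29 → 6 → 11 → 21 → 41 → 30 → 8 → 15

15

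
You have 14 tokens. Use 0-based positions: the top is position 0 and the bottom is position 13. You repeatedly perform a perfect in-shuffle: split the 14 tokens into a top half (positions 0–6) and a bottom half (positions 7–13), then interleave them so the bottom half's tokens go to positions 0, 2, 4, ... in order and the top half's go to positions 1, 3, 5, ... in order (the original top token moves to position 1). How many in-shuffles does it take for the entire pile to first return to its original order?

The in-shuffle permutes the 14 positions with cycle lengths [2, 4, 4, 4].
Every token is home exactly when every cycle has completed a whole number of laps, i.e. after lcm(2, 4) = 4 in-shuffles.

4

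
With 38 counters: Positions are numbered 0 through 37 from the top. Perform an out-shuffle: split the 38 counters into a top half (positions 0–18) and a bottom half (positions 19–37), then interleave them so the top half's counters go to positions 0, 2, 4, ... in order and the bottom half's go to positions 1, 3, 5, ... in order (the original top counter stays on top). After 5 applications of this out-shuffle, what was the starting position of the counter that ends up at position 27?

2

Work backwards from position 27, undoing one out-shuffle at a time:
27 ← 32 ← 16 ← 8 ← 4 ← 2
So the counter now at position 27 started at position 2.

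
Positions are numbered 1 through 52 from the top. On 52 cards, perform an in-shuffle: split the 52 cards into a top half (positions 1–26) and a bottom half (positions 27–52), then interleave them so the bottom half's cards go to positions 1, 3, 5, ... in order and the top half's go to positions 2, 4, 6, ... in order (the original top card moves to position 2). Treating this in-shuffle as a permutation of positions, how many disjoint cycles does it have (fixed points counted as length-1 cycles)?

Trace each unvisited position around until it returns:
(1 2 4 8 16 32 ... len 52)
1 cycle in total.

1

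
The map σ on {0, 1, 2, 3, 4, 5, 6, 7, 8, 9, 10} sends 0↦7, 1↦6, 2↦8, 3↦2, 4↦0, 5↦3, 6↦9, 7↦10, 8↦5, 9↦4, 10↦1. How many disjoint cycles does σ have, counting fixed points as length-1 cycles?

2

Cycle decomposition: (0 7 10 1 6 9 4) (2 8 5 3).
2 cycles.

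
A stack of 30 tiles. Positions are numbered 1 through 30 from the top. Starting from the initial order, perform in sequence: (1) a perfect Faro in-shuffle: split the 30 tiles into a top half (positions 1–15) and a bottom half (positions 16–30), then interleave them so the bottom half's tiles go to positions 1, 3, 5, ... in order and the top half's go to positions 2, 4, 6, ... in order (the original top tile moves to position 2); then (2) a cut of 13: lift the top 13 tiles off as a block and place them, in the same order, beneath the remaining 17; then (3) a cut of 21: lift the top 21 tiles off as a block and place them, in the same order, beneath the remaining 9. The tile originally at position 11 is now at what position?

18

Track the tile from position 11 forward through each operation:
  after op 1 (in-shuffle): 11 → 22
  after op 2 (cut 13): 22 → 9
  after op 3 (cut 21): 9 → 18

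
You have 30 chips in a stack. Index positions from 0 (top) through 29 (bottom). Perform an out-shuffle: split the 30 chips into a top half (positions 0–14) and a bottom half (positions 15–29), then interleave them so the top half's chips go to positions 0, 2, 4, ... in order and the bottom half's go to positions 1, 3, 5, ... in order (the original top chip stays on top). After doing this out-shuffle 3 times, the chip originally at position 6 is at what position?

19

Track the chip's position through each out-shuffle:
6 → 12 → 24 → 19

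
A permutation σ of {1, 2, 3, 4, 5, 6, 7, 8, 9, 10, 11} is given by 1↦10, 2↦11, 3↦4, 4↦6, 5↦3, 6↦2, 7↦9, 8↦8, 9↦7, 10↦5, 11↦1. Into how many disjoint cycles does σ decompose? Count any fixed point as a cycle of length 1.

Cycle decomposition: (1 10 5 3 4 6 2 11) (7 9) (8).
3 cycles.

3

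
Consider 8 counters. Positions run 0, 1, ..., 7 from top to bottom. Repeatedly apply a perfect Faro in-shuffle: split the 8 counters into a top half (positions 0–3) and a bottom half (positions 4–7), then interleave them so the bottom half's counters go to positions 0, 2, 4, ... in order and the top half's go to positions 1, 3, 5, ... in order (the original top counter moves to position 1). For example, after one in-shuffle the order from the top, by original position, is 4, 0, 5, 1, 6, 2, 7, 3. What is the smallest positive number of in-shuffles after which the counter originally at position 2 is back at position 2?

2

Follow position 2 under repeated in-shuffles:
2 → 5 → 2
It first returns after 2 in-shuffles.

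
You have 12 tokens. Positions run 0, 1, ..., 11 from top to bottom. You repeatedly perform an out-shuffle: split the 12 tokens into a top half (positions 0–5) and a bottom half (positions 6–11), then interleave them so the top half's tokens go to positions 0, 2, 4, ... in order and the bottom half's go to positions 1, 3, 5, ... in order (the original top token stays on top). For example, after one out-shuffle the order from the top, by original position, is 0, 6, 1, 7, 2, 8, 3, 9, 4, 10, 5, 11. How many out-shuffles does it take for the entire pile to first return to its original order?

10

The out-shuffle permutes the 12 positions with cycle lengths [1, 1, 10].
Every token is home exactly when every cycle has completed a whole number of laps, i.e. after lcm(1, 10) = 10 out-shuffles.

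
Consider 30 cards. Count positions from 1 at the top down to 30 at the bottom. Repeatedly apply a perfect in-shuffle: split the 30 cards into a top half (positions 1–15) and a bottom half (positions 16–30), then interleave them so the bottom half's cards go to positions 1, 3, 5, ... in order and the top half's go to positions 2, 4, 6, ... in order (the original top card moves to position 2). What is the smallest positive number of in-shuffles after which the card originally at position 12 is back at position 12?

Follow position 12 under repeated in-shuffles:
12 → 24 → 17 → 3 → 6 → 12
It first returns after 5 in-shuffles.

5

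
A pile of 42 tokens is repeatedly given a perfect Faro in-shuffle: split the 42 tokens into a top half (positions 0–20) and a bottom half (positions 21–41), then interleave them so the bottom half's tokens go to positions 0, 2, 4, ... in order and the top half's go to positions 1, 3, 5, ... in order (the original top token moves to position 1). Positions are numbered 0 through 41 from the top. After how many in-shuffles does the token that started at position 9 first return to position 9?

Follow position 9 under repeated in-shuffles:
9 → 19 → 39 → 36 → 30 → 18 → 37 → 32 → 22 → 2 → 5 → 11 → 23 → 4 → 9
It first returns after 14 in-shuffles.

14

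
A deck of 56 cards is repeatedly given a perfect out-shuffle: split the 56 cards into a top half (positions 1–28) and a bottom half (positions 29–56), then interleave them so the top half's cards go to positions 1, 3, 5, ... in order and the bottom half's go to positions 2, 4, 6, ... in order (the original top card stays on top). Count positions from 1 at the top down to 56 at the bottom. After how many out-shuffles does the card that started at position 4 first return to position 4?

Follow position 4 under repeated out-shuffles:
4 → 7 → 13 → 25 → 49 → 42 → 28 → 55 → 54 → 52 → 48 → 40 → 24 → 47 → 38 → 20 → 39 → 22 → 43 → 30 → 4
It first returns after 20 out-shuffles.

20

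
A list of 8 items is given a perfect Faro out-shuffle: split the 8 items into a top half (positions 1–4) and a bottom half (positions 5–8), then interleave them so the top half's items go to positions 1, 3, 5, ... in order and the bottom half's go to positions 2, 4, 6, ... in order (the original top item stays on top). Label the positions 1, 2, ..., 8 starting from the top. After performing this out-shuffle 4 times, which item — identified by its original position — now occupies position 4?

Work backwards from position 4, undoing one out-shuffle at a time:
4 ← 6 ← 7 ← 4 ← 6
So the item now at position 4 started at position 6.

6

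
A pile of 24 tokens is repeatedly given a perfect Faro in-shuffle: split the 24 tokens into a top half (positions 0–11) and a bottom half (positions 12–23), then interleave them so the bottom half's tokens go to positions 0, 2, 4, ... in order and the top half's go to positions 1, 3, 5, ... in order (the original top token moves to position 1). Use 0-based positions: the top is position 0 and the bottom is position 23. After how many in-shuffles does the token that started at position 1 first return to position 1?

20

Follow position 1 under repeated in-shuffles:
1 → 3 → 7 → 15 → 6 → 13 → 2 → 5 → 11 → 23 → 22 → 20 → 16 → 8 → 17 → 10 → 21 → 18 → 12 → 0 → 1
It first returns after 20 in-shuffles.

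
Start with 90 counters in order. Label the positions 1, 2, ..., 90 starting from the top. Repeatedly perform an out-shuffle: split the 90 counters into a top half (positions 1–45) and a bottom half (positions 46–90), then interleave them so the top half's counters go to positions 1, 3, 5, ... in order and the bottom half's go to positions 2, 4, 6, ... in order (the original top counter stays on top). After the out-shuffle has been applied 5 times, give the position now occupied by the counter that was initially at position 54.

Track the counter's position through each out-shuffle:
54 → 18 → 35 → 69 → 48 → 6

6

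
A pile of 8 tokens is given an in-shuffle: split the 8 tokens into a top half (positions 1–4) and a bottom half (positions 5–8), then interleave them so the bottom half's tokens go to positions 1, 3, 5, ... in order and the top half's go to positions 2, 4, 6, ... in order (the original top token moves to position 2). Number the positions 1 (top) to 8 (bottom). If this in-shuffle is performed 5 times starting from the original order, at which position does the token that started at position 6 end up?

3

Track the token's position through each in-shuffle:
6 → 3 → 6 → 3 → 6 → 3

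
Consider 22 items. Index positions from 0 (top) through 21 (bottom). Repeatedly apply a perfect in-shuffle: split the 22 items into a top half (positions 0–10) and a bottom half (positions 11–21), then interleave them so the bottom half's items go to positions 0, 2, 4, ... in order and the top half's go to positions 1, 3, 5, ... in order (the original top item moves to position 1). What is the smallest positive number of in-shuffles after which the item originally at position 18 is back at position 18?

Follow position 18 under repeated in-shuffles:
18 → 14 → 6 → 13 → 4 → 9 → 19 → 16 → 10 → 21 → 20 → 18
It first returns after 11 in-shuffles.

11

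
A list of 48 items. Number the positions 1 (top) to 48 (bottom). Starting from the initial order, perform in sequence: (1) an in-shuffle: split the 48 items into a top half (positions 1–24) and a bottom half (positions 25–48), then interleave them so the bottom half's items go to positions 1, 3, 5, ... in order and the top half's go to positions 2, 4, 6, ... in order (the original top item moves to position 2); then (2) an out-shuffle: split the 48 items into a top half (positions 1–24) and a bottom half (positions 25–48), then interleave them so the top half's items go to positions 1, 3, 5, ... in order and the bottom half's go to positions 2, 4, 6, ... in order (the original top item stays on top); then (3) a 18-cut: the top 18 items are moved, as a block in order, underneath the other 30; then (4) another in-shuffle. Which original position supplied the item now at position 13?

Undo the operations in reverse order, starting from position 13:
  undo op 4 (in-shuffle, from bottom half): 13 ← 31
  undo op 3 (cut 18): 31 ← 1
  undo op 2 (out-shuffle, from top half): 1 ← 1
  undo op 1 (in-shuffle, from bottom half): 1 ← 25
So the item at position 13 came from original position 25.

25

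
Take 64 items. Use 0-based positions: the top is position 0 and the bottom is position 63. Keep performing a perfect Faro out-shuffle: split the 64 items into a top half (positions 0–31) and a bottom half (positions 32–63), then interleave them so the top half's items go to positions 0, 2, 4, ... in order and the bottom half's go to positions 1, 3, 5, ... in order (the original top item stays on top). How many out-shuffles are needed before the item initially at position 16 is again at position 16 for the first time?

Follow position 16 under repeated out-shuffles:
16 → 32 → 1 → 2 → 4 → 8 → 16
It first returns after 6 out-shuffles.

6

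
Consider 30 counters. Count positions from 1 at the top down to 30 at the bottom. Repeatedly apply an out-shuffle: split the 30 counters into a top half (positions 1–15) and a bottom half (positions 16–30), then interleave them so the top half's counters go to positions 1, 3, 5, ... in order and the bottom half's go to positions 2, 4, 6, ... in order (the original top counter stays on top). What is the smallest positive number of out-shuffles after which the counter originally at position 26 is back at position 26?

28

Follow position 26 under repeated out-shuffles:
26 → 22 → 14 → 27 → 24 → 18 → 6 → 11 → ... → 26 (length 28)
It first returns after 28 out-shuffles.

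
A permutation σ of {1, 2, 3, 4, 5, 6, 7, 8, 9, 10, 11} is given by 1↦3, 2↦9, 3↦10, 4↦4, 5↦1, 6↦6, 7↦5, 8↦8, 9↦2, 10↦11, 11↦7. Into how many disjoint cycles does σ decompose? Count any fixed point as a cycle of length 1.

5

Cycle decomposition: (1 3 10 11 7 5) (2 9) (4) (6) (8).
5 cycles.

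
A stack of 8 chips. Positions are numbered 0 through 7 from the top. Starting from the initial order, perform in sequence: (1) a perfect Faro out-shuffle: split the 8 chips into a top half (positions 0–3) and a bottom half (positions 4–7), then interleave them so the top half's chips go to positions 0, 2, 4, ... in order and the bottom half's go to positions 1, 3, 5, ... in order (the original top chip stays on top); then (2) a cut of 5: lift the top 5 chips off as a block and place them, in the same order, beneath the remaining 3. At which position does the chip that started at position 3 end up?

Track the chip from position 3 forward through each operation:
  after op 1 (out-shuffle): 3 → 6
  after op 2 (cut 5): 6 → 1

1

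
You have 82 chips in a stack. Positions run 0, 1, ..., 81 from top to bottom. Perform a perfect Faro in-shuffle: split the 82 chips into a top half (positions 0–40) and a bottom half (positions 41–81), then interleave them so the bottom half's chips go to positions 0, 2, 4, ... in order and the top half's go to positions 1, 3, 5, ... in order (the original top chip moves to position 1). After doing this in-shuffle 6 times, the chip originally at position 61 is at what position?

66

Track the chip's position through each in-shuffle:
61 → 40 → 81 → 80 → 78 → 74 → 66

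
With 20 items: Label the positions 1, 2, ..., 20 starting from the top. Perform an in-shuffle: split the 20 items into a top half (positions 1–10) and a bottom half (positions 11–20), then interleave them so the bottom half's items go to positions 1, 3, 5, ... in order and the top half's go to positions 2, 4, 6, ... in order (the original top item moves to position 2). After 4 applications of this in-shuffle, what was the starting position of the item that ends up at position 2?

Work backwards from position 2, undoing one in-shuffle at a time:
2 ← 1 ← 11 ← 16 ← 8
So the item now at position 2 started at position 8.

8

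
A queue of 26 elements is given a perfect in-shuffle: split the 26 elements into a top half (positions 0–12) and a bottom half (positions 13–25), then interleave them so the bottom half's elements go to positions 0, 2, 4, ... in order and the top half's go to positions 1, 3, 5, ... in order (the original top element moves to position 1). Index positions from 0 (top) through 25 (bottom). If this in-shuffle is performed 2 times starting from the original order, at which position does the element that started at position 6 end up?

0

Track the element's position through each in-shuffle:
6 → 13 → 0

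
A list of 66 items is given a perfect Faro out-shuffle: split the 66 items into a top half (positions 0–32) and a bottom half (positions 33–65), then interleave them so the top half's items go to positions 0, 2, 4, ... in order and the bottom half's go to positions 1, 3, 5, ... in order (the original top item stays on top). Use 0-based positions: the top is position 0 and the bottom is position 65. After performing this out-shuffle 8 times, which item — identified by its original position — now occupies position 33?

Work backwards from position 33, undoing one out-shuffle at a time:
33 ← 49 ← 57 ← 61 ← 63 ← 64 ← 32 ← 16 ← 8
So the item now at position 33 started at position 8.

8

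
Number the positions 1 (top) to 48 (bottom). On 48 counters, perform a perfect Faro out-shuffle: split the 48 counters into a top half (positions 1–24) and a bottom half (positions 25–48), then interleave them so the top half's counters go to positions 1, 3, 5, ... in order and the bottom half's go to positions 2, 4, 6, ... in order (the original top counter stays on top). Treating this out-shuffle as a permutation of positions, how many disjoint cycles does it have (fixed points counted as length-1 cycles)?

Trace each unvisited position around until it returns:
(1) (2 3 5 9 17 33 ... len 23) (6 11 21 41 34 20 ... len 23) (48)
4 cycles in total.

4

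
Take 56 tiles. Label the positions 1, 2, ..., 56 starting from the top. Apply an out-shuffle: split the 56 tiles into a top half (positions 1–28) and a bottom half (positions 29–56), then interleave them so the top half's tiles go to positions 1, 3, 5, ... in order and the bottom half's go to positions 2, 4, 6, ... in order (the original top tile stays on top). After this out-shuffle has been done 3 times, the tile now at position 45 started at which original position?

34

Work backwards from position 45, undoing one out-shuffle at a time:
45 ← 23 ← 12 ← 34
So the tile now at position 45 started at position 34.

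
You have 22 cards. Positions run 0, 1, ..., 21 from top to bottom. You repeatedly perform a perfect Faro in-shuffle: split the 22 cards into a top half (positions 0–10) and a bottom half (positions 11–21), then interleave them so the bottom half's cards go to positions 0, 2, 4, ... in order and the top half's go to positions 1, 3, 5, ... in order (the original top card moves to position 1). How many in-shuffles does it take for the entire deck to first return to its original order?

The in-shuffle permutes the 22 positions with cycle lengths [11, 11].
Every card is home exactly when every cycle has completed a whole number of laps, i.e. after lcm(11) = 11 in-shuffles.

11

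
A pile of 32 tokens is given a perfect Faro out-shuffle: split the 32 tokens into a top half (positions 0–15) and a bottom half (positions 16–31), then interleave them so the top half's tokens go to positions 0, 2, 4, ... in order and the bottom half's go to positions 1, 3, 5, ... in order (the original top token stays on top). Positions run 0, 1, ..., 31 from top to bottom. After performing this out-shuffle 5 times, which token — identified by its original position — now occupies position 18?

Work backwards from position 18, undoing one out-shuffle at a time:
18 ← 9 ← 20 ← 10 ← 5 ← 18
So the token now at position 18 started at position 18.

18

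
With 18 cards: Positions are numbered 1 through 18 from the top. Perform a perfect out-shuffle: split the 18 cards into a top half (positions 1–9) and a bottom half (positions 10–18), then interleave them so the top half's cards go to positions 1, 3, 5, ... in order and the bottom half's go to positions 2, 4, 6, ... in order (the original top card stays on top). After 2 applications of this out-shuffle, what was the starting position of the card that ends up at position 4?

6

Work backwards from position 4, undoing one out-shuffle at a time:
4 ← 11 ← 6
So the card now at position 4 started at position 6.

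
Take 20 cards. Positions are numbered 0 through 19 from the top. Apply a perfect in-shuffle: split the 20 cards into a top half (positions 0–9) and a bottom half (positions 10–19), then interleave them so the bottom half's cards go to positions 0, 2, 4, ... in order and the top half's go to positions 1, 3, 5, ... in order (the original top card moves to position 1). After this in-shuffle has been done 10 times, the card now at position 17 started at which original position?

Work backwards from position 17, undoing one in-shuffle at a time:
17 ← 8 ← 14 ← 17 ← 8 ← 14 ← 17 ← 8 ← 14 ← 17 ← 8
So the card now at position 17 started at position 8.

8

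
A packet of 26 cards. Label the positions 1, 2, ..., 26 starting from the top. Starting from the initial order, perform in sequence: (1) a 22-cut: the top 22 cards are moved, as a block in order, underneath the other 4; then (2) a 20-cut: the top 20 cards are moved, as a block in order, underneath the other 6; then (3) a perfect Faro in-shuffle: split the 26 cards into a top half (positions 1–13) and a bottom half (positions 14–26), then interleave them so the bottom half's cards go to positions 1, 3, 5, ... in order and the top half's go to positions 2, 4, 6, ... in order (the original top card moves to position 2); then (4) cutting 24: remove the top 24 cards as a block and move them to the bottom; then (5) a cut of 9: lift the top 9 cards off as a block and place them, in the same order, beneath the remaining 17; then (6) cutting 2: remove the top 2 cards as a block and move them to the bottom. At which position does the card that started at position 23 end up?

5

Track the card from position 23 forward through each operation:
  after op 1 (cut 22): 23 → 1
  after op 2 (cut 20): 1 → 7
  after op 3 (in-shuffle): 7 → 14
  after op 4 (cut 24): 14 → 16
  after op 5 (cut 9): 16 → 7
  after op 6 (cut 2): 7 → 5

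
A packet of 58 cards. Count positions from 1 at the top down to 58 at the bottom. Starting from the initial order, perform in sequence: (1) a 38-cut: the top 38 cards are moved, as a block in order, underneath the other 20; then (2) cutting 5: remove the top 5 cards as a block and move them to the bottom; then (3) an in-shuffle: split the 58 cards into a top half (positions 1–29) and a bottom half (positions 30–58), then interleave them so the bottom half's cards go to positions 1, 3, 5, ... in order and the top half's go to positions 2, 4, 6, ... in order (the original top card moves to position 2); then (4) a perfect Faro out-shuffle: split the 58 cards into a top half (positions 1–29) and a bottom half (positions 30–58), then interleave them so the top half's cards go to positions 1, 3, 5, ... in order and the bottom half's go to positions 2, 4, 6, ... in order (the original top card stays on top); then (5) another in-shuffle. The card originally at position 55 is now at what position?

Track the card from position 55 forward through each operation:
  after op 1 (cut 38): 55 → 17
  after op 2 (cut 5): 17 → 12
  after op 3 (in-shuffle): 12 → 24
  after op 4 (out-shuffle): 24 → 47
  after op 5 (in-shuffle): 47 → 35

35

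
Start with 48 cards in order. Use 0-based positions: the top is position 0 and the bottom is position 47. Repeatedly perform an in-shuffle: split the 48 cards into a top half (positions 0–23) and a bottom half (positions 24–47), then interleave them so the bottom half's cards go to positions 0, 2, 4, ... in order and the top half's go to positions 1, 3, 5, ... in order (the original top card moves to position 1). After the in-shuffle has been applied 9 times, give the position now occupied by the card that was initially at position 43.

36

Track the card's position through each in-shuffle:
43 → 38 → 28 → 8 → 17 → 35 → 22 → 45 → 42 → 36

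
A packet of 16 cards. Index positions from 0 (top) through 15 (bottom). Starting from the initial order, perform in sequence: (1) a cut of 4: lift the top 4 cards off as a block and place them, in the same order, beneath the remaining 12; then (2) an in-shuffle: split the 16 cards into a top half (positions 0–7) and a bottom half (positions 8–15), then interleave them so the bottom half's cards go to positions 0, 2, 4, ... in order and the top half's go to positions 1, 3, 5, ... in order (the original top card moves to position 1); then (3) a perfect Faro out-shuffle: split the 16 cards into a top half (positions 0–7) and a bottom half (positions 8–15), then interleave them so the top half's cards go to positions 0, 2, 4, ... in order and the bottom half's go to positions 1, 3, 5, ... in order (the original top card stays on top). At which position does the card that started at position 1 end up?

Track the card from position 1 forward through each operation:
  after op 1 (cut 4): 1 → 13
  after op 2 (in-shuffle): 13 → 10
  after op 3 (out-shuffle): 10 → 5

5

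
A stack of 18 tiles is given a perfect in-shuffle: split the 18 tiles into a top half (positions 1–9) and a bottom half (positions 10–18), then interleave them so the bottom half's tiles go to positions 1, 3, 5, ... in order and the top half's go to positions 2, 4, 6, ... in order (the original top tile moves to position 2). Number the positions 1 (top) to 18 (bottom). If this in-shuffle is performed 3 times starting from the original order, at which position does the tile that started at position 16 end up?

Track the tile's position through each in-shuffle:
16 → 13 → 7 → 14

14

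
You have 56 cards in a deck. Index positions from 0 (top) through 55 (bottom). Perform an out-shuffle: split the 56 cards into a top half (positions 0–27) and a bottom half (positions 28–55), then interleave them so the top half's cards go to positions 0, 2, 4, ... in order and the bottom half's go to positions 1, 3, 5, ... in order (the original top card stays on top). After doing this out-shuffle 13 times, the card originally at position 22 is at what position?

44

Track position through each out-shuffle: 22 → 44 → 33 → 11 → 22 → ... (continuing for 13 shuffles total) → 44.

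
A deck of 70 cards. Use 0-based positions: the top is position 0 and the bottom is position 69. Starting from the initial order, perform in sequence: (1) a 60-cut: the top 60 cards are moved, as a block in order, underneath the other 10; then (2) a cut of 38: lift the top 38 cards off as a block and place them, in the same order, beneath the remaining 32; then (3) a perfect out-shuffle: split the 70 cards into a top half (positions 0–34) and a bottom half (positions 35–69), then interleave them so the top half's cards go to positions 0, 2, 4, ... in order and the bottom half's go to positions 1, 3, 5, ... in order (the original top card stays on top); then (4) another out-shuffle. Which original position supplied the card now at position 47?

Undo the operations in reverse order, starting from position 47:
  undo op 4 (out-shuffle, from bottom half): 47 ← 58
  undo op 3 (out-shuffle, from top half): 58 ← 29
  undo op 2 (cut 38): 29 ← 67
  undo op 1 (cut 60): 67 ← 57
So the card at position 47 came from original position 57.

57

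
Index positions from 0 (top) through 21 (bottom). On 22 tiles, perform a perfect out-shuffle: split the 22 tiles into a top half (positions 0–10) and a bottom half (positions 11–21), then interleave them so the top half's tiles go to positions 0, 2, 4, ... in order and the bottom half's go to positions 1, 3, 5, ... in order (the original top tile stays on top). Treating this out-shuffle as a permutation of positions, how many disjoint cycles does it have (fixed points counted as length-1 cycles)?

Trace each unvisited position around until it returns:
(0) (1 2 4 8 16 11) (3 6 12) (5 10 20 19 17 13) (7 14) (9 18 15) (21)
7 cycles in total.

7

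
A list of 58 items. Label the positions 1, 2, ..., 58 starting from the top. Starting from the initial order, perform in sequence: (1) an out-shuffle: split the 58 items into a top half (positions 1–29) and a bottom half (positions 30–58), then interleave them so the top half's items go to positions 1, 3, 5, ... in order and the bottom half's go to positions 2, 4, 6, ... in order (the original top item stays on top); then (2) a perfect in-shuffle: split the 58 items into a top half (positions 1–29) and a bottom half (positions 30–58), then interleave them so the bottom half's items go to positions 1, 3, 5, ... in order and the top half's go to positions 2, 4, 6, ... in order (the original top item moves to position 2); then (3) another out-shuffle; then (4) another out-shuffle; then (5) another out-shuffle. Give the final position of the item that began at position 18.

24

Track the item from position 18 forward through each operation:
  after op 1 (out-shuffle): 18 → 35
  after op 2 (in-shuffle): 35 → 11
  after op 3 (out-shuffle): 11 → 21
  after op 4 (out-shuffle): 21 → 41
  after op 5 (out-shuffle): 41 → 24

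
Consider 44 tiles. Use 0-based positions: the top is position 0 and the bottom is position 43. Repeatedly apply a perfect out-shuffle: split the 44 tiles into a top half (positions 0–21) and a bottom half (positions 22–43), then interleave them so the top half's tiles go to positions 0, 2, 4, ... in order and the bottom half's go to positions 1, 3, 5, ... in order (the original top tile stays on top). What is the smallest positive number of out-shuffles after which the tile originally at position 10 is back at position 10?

Follow position 10 under repeated out-shuffles:
10 → 20 → 40 → 37 → 31 → 19 → 38 → 33 → 23 → 3 → 6 → 12 → 24 → 5 → 10
It first returns after 14 out-shuffles.

14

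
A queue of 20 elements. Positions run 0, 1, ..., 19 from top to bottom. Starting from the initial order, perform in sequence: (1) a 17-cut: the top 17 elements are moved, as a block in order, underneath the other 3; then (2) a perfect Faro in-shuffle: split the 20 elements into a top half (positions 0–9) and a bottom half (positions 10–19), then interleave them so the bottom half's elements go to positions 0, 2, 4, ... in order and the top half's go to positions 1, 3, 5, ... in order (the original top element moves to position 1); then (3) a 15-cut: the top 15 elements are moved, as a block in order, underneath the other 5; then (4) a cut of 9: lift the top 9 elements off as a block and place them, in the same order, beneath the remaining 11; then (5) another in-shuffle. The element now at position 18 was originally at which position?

Undo the operations in reverse order, starting from position 18:
  undo op 5 (in-shuffle, from bottom half): 18 ← 19
  undo op 4 (cut 9): 19 ← 8
  undo op 3 (cut 15): 8 ← 3
  undo op 2 (in-shuffle, from top half): 3 ← 1
  undo op 1 (cut 17): 1 ← 18
So the element at position 18 came from original position 18.

18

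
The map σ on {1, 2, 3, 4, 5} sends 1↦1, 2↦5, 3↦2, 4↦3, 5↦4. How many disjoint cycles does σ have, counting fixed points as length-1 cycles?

Cycle decomposition: (1) (2 5 4 3).
2 cycles.

2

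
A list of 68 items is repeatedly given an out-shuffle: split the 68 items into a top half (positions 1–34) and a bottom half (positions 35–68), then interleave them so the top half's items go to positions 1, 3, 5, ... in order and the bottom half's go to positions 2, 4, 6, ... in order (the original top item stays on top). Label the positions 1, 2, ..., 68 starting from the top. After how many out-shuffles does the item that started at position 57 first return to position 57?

66

Follow position 57 under repeated out-shuffles:
57 → 46 → 24 → 47 → 26 → 51 → 34 → 67 → ... → 57 (length 66)
It first returns after 66 out-shuffles.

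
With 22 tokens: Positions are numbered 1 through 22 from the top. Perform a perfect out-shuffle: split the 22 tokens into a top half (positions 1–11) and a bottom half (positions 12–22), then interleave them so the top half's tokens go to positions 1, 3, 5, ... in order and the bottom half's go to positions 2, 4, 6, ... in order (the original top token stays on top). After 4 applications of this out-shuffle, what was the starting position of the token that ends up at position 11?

20

Work backwards from position 11, undoing one out-shuffle at a time:
11 ← 6 ← 14 ← 18 ← 20
So the token now at position 11 started at position 20.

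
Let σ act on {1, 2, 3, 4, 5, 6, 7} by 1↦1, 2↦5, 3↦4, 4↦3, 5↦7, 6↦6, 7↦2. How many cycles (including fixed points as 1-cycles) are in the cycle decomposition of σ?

Cycle decomposition: (1) (2 5 7) (3 4) (6).
4 cycles.

4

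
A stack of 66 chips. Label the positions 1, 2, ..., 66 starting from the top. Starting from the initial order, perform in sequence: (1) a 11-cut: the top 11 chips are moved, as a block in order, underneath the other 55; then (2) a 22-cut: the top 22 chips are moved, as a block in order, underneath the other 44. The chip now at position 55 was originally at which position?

Undo the operations in reverse order, starting from position 55:
  undo op 2 (cut 22): 55 ← 11
  undo op 1 (cut 11): 11 ← 22
So the chip at position 55 came from original position 22.

22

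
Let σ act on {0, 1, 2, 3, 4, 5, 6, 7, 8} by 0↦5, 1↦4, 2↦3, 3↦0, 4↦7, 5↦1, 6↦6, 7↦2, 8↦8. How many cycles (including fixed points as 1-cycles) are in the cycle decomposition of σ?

Cycle decomposition: (0 5 1 4 7 2 3) (6) (8).
3 cycles.

3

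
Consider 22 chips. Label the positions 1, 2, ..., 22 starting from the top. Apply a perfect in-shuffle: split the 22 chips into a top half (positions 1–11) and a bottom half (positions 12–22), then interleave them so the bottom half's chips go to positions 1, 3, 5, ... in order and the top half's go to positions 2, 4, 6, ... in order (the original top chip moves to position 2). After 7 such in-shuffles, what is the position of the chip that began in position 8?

12

Track the chip's position through each in-shuffle:
8 → 16 → 9 → 18 → 13 → 3 → 6 → 12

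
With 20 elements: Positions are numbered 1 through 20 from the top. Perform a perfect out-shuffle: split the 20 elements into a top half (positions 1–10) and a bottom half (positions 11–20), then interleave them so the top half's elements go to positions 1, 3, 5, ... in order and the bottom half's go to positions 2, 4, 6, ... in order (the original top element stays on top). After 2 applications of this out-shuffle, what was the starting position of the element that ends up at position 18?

10

Work backwards from position 18, undoing one out-shuffle at a time:
18 ← 19 ← 10
So the element now at position 18 started at position 10.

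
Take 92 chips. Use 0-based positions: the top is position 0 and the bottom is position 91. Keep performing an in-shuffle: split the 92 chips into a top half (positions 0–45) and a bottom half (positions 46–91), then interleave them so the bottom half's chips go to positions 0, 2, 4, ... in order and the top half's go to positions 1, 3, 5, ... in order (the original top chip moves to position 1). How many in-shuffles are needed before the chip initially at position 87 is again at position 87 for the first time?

10

Follow position 87 under repeated in-shuffles:
87 → 82 → 72 → 52 → 12 → 25 → 51 → 10 → 21 → 43 → 87
It first returns after 10 in-shuffles.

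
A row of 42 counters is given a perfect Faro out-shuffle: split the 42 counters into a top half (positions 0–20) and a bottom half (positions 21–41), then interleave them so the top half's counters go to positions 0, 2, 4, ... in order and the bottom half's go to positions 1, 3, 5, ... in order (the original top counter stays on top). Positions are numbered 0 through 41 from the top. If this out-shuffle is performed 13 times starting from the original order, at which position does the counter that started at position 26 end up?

38

Track position through each out-shuffle: 26 → 11 → 22 → 3 → 6 → ... (continuing for 13 shuffles total) → 38.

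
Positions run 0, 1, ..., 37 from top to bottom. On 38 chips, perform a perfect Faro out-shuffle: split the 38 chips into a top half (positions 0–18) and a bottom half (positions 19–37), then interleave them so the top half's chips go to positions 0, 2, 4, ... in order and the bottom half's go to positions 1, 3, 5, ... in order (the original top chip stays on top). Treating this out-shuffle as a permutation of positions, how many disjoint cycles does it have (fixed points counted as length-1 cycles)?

Trace each unvisited position around until it returns:
(0) (1 2 4 8 16 32 ... len 36) (37)
3 cycles in total.

3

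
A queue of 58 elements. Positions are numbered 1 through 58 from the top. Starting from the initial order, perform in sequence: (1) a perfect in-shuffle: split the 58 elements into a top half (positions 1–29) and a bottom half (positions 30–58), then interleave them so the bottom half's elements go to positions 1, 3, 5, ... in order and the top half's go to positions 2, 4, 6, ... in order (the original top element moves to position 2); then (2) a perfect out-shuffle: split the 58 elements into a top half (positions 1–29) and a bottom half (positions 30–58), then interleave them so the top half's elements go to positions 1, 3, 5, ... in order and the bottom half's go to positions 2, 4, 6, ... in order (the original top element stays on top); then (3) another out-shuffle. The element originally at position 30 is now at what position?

1

Track the element from position 30 forward through each operation:
  after op 1 (in-shuffle): 30 → 1
  after op 2 (out-shuffle): 1 → 1
  after op 3 (out-shuffle): 1 → 1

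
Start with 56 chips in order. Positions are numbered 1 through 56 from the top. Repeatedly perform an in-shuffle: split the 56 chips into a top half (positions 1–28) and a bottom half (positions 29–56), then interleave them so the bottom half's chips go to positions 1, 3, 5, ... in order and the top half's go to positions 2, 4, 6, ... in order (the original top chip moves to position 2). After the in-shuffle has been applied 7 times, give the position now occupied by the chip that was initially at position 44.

46

Track the chip's position through each in-shuffle:
44 → 31 → 5 → 10 → 20 → 40 → 23 → 46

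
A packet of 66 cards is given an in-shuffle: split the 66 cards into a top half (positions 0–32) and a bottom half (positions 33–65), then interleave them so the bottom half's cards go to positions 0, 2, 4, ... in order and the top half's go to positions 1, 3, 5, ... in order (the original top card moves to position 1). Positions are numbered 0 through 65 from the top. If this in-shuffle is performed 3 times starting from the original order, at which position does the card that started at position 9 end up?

12

Track the card's position through each in-shuffle:
9 → 19 → 39 → 12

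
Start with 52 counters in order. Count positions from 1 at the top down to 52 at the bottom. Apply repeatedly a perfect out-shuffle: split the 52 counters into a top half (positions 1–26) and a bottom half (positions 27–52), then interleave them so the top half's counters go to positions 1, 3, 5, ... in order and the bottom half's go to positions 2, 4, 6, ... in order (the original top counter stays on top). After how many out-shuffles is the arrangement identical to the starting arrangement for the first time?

The out-shuffle permutes the 52 positions with cycle lengths [1, 1, 2, 8, 8, 8, 8, 8, 8].
Every counter is home exactly when every cycle has completed a whole number of laps, i.e. after lcm(1, 2, 8) = 8 out-shuffles.

8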